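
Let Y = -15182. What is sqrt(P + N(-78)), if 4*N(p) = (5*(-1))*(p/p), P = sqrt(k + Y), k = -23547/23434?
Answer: sqrt(-686440445 + 23434*I*sqrt(8337782869190))/23434 ≈ 7.8095 + 7.8891*I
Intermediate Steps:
k = -23547/23434 (k = -23547*1/23434 = -23547/23434 ≈ -1.0048)
P = I*sqrt(8337782869190)/23434 (P = sqrt(-23547/23434 - 15182) = sqrt(-355798535/23434) = I*sqrt(8337782869190)/23434 ≈ 123.22*I)
N(p) = -5/4 (N(p) = ((5*(-1))*(p/p))/4 = (-5*1)/4 = (1/4)*(-5) = -5/4)
sqrt(P + N(-78)) = sqrt(I*sqrt(8337782869190)/23434 - 5/4) = sqrt(-5/4 + I*sqrt(8337782869190)/23434)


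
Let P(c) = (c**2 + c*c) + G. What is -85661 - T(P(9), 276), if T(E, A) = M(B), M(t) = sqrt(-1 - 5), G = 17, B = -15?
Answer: -85661 - I*sqrt(6) ≈ -85661.0 - 2.4495*I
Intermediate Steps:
M(t) = I*sqrt(6) (M(t) = sqrt(-6) = I*sqrt(6))
P(c) = 17 + 2*c**2 (P(c) = (c**2 + c*c) + 17 = (c**2 + c**2) + 17 = 2*c**2 + 17 = 17 + 2*c**2)
T(E, A) = I*sqrt(6)
-85661 - T(P(9), 276) = -85661 - I*sqrt(6)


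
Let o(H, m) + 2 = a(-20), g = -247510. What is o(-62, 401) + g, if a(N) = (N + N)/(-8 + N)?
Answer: -1732574/7 ≈ -2.4751e+5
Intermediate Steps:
a(N) = 2*N/(-8 + N) (a(N) = (2*N)/(-8 + N) = 2*N/(-8 + N))
o(H, m) = -4/7 (o(H, m) = -2 + 2*(-20)/(-8 - 20) = -2 + 2*(-20)/(-28) = -2 + 2*(-20)*(-1/28) = -2 + 10/7 = -4/7)
o(-62, 401) + g = -4/7 - 247510 = -1732574/7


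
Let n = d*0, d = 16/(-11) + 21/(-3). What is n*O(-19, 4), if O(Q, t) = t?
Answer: 0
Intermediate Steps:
d = -93/11 (d = 16*(-1/11) + 21*(-⅓) = -16/11 - 7 = -93/11 ≈ -8.4545)
n = 0 (n = -93/11*0 = 0)
n*O(-19, 4) = 0*4 = 0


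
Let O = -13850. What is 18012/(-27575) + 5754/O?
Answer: -1632531/1527655 ≈ -1.0687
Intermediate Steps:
18012/(-27575) + 5754/O = 18012/(-27575) + 5754/(-13850) = 18012*(-1/27575) + 5754*(-1/13850) = -18012/27575 - 2877/6925 = -1632531/1527655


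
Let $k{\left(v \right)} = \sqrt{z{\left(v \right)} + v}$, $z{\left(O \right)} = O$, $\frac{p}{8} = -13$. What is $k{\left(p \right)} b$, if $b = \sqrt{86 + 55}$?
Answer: $4 i \sqrt{1833} \approx 171.25 i$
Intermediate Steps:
$p = -104$ ($p = 8 \left(-13\right) = -104$)
$b = \sqrt{141} \approx 11.874$
$k{\left(v \right)} = \sqrt{2} \sqrt{v}$ ($k{\left(v \right)} = \sqrt{v + v} = \sqrt{2 v} = \sqrt{2} \sqrt{v}$)
$k{\left(p \right)} b = \sqrt{2} \sqrt{-104} \sqrt{141} = \sqrt{2} \cdot 2 i \sqrt{26} \sqrt{141} = 4 i \sqrt{13} \sqrt{141} = 4 i \sqrt{1833}$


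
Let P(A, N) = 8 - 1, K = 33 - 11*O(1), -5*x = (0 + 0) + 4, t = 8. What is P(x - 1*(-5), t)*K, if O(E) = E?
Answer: 154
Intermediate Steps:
x = -⅘ (x = -((0 + 0) + 4)/5 = -(0 + 4)/5 = -⅕*4 = -⅘ ≈ -0.80000)
K = 22 (K = 33 - 11*1 = 33 - 11 = 22)
P(A, N) = 7
P(x - 1*(-5), t)*K = 7*22 = 154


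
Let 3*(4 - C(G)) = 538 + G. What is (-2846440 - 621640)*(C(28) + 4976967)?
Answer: -51779637823760/3 ≈ -1.7260e+13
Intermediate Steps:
C(G) = -526/3 - G/3 (C(G) = 4 - (538 + G)/3 = 4 + (-538/3 - G/3) = -526/3 - G/3)
(-2846440 - 621640)*(C(28) + 4976967) = (-2846440 - 621640)*((-526/3 - ⅓*28) + 4976967) = -3468080*((-526/3 - 28/3) + 4976967) = -3468080*(-554/3 + 4976967) = -3468080*14930347/3 = -51779637823760/3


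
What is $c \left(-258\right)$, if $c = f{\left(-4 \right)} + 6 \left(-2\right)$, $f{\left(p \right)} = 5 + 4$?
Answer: $774$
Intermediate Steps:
$f{\left(p \right)} = 9$
$c = -3$ ($c = 9 + 6 \left(-2\right) = 9 - 12 = -3$)
$c \left(-258\right) = \left(-3\right) \left(-258\right) = 774$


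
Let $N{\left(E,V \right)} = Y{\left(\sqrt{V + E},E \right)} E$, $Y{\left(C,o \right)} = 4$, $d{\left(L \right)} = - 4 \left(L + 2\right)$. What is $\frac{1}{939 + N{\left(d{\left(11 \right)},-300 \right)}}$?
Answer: $\frac{1}{731} \approx 0.001368$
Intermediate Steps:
$d{\left(L \right)} = -8 - 4 L$ ($d{\left(L \right)} = - 4 \left(2 + L\right) = -8 - 4 L$)
$N{\left(E,V \right)} = 4 E$
$\frac{1}{939 + N{\left(d{\left(11 \right)},-300 \right)}} = \frac{1}{939 + 4 \left(-8 - 44\right)} = \frac{1}{939 + 4 \left(-52\right)} = \frac{1}{939 - 208} = \frac{1}{731}$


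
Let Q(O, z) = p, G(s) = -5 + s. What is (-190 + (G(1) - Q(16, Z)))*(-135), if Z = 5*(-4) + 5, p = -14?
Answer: 24300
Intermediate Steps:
Z = -15 (Z = -20 + 5 = -15)
Q(O, z) = -14
(-190 + (G(1) - Q(16, Z)))*(-135) = (-190 + ((-5 + 1) - 1*(-14)))*(-135) = (-190 + (-4 + 14))*(-135) = (-190 + 10)*(-135) = -180*(-135) = 24300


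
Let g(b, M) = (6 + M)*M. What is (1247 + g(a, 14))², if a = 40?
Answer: 2331729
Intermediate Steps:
g(b, M) = M*(6 + M)
(1247 + g(a, 14))² = (1247 + 14*(6 + 14))² = (1247 + 14*20)² = (1247 + 280)² = 1527² = 2331729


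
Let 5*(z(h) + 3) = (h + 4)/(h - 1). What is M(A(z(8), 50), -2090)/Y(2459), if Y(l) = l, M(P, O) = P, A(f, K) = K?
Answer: 50/2459 ≈ 0.020333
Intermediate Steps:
z(h) = -3 + (4 + h)/(5*(-1 + h)) (z(h) = -3 + ((h + 4)/(h - 1))/5 = -3 + ((4 + h)/(-1 + h))/5 = -3 + (4 + h)/(5*(-1 + h)))
M(A(z(8), 50), -2090)/Y(2459) = 50/2459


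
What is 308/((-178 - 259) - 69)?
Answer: -14/23 ≈ -0.60870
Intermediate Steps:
308/((-178 - 259) - 69) = 308/(-437 - 69) = 308/(-506) = 308*(-1/506) = -14/23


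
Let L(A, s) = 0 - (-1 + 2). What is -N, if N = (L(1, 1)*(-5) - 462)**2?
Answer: -208849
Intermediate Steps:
L(A, s) = -1 (L(A, s) = 0 - 1*1 = 0 - 1 = -1)
N = 208849 (N = (-1*(-5) - 462)**2 = (5 - 462)**2 = (-457)**2 = 208849)
-N = -1*208849 = -208849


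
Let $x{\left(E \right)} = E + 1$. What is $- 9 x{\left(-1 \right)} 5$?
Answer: $0$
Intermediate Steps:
$x{\left(E \right)} = 1 + E$
$- 9 x{\left(-1 \right)} 5 = - 9 \left(1 - 1\right) 5 = \left(-9\right) 0 \cdot 5 = 0 \cdot 5 = 0$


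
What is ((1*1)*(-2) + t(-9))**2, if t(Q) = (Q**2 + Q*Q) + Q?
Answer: 22801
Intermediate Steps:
t(Q) = Q + 2*Q**2 (t(Q) = (Q**2 + Q**2) + Q = 2*Q**2 + Q = Q + 2*Q**2)
((1*1)*(-2) + t(-9))**2 = ((1*1)*(-2) - 9*(1 + 2*(-9)))**2 = (1*(-2) - 9*(1 - 18))**2 = (-2 - 9*(-17))**2 = (-2 + 153)**2 = 151**2 = 22801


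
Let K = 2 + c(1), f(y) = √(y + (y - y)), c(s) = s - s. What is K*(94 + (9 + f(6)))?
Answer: 206 + 2*√6 ≈ 210.90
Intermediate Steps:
c(s) = 0
f(y) = √y (f(y) = √(y + 0) = √y)
K = 2 (K = 2 + 0 = 2)
K*(94 + (9 + f(6))) = 2*(94 + (9 + √6)) = 2*(103 + √6) = 206 + 2*√6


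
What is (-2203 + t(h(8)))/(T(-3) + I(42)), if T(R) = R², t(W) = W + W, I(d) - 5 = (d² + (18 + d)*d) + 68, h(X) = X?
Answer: -2187/4366 ≈ -0.50092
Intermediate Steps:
I(d) = 73 + d² + d*(18 + d) (I(d) = 5 + ((d² + (18 + d)*d) + 68) = 5 + ((d² + d*(18 + d)) + 68) = 5 + (68 + d² + d*(18 + d)) = 73 + d² + d*(18 + d))
t(W) = 2*W
(-2203 + t(h(8)))/(T(-3) + I(42)) = (-2203 + 2*8)/((-3)² + (73 + 2*42² + 18*42)) = (-2203 + 16)/(9 + (73 + 2*1764 + 756)) = -2187/(9 + (73 + 3528 + 756)) = -2187/(9 + 4357) = -2187/4366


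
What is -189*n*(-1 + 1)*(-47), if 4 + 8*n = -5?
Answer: 0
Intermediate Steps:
n = -9/8 (n = -1/2 + (1/8)*(-5) = -1/2 - 5/8 = -9/8 ≈ -1.1250)
-189*n*(-1 + 1)*(-47) = -(-1701)*(-1 + 1)/8*(-47) = -(-1701)*0/8*(-47) = -189*0*(-47) = 0*(-47) = 0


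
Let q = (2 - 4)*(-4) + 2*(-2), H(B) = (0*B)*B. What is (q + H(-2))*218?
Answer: 872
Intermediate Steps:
H(B) = 0 (H(B) = 0*B = 0)
q = 4 (q = -2*(-4) - 4 = 8 - 4 = 4)
(q + H(-2))*218 = (4 + 0)*218 = 4*218 = 872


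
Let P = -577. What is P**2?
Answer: 332929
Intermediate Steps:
P**2 = (-577)**2 = 332929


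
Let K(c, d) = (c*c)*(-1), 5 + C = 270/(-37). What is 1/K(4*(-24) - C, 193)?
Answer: -1369/9591409 ≈ -0.00014273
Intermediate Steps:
C = -455/37 (C = -5 + 270/(-37) = -5 + 270*(-1/37) = -5 - 270/37 = -455/37 ≈ -12.297)
K(c, d) = -c² (K(c, d) = c²*(-1) = -c²)
1/K(4*(-24) - C, 193) = 1/(-(4*(-24) - 1*(-455/37))²) = 1/(-(-96 + 455/37)²) = 1/(-(-3097/37)²) = 1/(-1*9591409/1369) = 1/(-9591409/1369) = -1369/9591409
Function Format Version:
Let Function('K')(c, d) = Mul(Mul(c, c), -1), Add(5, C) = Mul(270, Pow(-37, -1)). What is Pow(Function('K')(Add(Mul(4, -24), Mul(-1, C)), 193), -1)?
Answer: Rational(-1369, 9591409) ≈ -0.00014273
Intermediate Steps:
C = Rational(-455, 37) (C = Add(-5, Mul(270, Pow(-37, -1))) = Add(-5, Mul(270, Rational(-1, 37))) = Add(-5, Rational(-270, 37)) = Rational(-455, 37) ≈ -12.297)
Function('K')(c, d) = Mul(-1, Pow(c, 2)) (Function('K')(c, d) = Mul(Pow(c, 2), -1) = Mul(-1, Pow(c, 2)))
Pow(Function('K')(Add(Mul(4, -24), Mul(-1, C)), 193), -1) = Pow(Mul(-1, Pow(Add(Mul(4, -24), Mul(-1, Rational(-455, 37))), 2)), -1) = Pow(Mul(-1, Pow(Add(-96, Rational(455, 37)), 2)), -1) = Pow(Mul(-1, Pow(Rational(-3097, 37), 2)), -1) = Pow(Mul(-1, Rational(9591409, 1369)), -1) = Pow(Rational(-9591409, 1369), -1) = Rational(-1369, 9591409)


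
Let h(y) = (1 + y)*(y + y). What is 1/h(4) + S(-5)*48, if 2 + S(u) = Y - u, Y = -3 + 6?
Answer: 11521/40 ≈ 288.02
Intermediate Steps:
Y = 3
S(u) = 1 - u (S(u) = -2 + (3 - u) = 1 - u)
h(y) = 2*y*(1 + y) (h(y) = (1 + y)*(2*y) = 2*y*(1 + y))
1/h(4) + S(-5)*48 = 1/(2*4*(1 + 4)) + (1 - 1*(-5))*48 = 1/(2*4*5) + (1 + 5)*48 = 1/40 + 6*48 = 1/40 + 288 = 11521/40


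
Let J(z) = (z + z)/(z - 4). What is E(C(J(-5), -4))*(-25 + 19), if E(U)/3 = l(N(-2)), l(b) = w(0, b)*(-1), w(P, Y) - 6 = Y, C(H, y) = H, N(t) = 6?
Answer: 216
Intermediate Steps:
J(z) = 2*z/(-4 + z) (J(z) = (2*z)/(-4 + z) = 2*z/(-4 + z))
w(P, Y) = 6 + Y
l(b) = -6 - b (l(b) = (6 + b)*(-1) = -6 - b)
E(U) = -36 (E(U) = 3*(-6 - 1*6) = 3*(-6 - 6) = 3*(-12) = -36)
E(C(J(-5), -4))*(-25 + 19) = -36*(-25 + 19) = -36*(-6) = 216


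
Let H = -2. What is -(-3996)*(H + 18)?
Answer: 63936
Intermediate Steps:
-(-3996)*(H + 18) = -(-3996)*(-2 + 18) = -(-3996)*16 = -444*(-144) = 63936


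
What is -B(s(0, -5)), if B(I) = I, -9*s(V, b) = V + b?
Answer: -5/9 ≈ -0.55556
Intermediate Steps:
s(V, b) = -V/9 - b/9 (s(V, b) = -(V + b)/9 = -V/9 - b/9)
-B(s(0, -5)) = -(-⅑*0 - ⅑*(-5)) = -(0 + 5/9) = -1*5/9 = -5/9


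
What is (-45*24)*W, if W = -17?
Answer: 18360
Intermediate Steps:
(-45*24)*W = -45*24*(-17) = -1080*(-17) = 18360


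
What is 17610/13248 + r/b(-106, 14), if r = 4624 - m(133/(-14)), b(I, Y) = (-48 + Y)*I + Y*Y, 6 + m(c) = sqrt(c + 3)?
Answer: 534401/209760 - I*sqrt(26)/7600 ≈ 2.5477 - 0.00067092*I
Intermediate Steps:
m(c) = -6 + sqrt(3 + c) (m(c) = -6 + sqrt(c + 3) = -6 + sqrt(3 + c))
b(I, Y) = Y**2 + I*(-48 + Y) (b(I, Y) = I*(-48 + Y) + Y**2 = Y**2 + I*(-48 + Y))
r = 4630 - I*sqrt(26)/2 (r = 4624 - (-6 + sqrt(3 + 133/(-14))) = 4624 - (-6 + sqrt(3 + 133*(-1/14))) = 4624 - (-6 + sqrt(3 - 19/2)) = 4624 - (-6 + sqrt(-13/2)) = 4624 - (-6 + I*sqrt(26)/2) = 4624 + (6 - I*sqrt(26)/2) = 4630 - I*sqrt(26)/2 ≈ 4630.0 - 2.5495*I)
17610/13248 + r/b(-106, 14) = 17610/13248 + (4630 - I*sqrt(26)/2)/(14**2 - 48*(-106) - 106*14) = 17610*(1/13248) + (4630 - I*sqrt(26)/2)/(196 + 5088 - 1484) = 2935/2208 + (4630 - I*sqrt(26)/2)/3800 = 2935/2208 + (4630 - I*sqrt(26)/2)*(1/3800) = 2935/2208 + (463/380 - I*sqrt(26)/7600) = 534401/209760 - I*sqrt(26)/7600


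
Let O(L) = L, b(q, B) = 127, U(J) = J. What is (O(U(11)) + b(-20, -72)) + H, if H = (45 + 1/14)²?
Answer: 425209/196 ≈ 2169.4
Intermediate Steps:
H = 398161/196 (H = (45 + 1/14)² = (631/14)² = 398161/196 ≈ 2031.4)
(O(U(11)) + b(-20, -72)) + H = (11 + 127) + 398161/196 = 138 + 398161/196 = 425209/196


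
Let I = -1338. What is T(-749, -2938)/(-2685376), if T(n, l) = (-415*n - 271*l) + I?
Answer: -1105695/2685376 ≈ -0.41175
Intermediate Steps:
T(n, l) = -1338 - 415*n - 271*l (T(n, l) = (-415*n - 271*l) - 1338 = -1338 - 415*n - 271*l)
T(-749, -2938)/(-2685376) = (-1338 - 415*(-749) - 271*(-2938))/(-2685376) = (-1338 + 310835 + 796198)*(-1/2685376) = 1105695*(-1/2685376) = -1105695/2685376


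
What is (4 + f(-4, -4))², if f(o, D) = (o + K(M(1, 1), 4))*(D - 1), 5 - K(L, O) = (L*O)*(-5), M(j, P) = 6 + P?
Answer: 491401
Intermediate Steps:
K(L, O) = 5 + 5*L*O (K(L, O) = 5 - L*O*(-5) = 5 - (-5)*L*O = 5 + 5*L*O)
f(o, D) = (-1 + D)*(145 + o) (f(o, D) = (o + (5 + 5*(6 + 1)*4))*(D - 1) = (o + (5 + 5*7*4))*(-1 + D) = (o + (5 + 140))*(-1 + D) = (o + 145)*(-1 + D) = (145 + o)*(-1 + D) = (-1 + D)*(145 + o))
(4 + f(-4, -4))² = (4 + (-145 - 1*(-4) + 145*(-4) - 4*(-4)))² = (4 + (-145 + 4 - 580 + 16))² = (4 - 705)² = (-701)² = 491401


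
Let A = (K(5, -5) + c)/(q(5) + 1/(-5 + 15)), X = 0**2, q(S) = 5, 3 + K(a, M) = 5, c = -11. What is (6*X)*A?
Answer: 0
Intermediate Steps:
K(a, M) = 2 (K(a, M) = -3 + 5 = 2)
X = 0
A = -30/17 (A = (2 - 11)/(5 + 1/(-5 + 15)) = -9/(5 + 1/10) = -9/51/10 = -9*10/51 = -30/17 ≈ -1.7647)
(6*X)*A = (6*0)*(-30/17) = 0*(-30/17) = 0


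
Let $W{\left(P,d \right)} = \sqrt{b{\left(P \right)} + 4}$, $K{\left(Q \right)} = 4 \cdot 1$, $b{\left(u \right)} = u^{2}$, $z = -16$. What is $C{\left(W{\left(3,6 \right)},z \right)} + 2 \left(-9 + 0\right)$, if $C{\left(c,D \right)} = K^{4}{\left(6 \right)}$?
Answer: $238$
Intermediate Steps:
$K{\left(Q \right)} = 4$
$W{\left(P,d \right)} = \sqrt{4 + P^{2}}$ ($W{\left(P,d \right)} = \sqrt{P^{2} + 4} = \sqrt{4 + P^{2}}$)
$C{\left(c,D \right)} = 256$ ($C{\left(c,D \right)} = 4^{4} = 256$)
$C{\left(W{\left(3,6 \right)},z \right)} + 2 \left(-9 + 0\right) = 256 + 2 \left(-9 + 0\right) = 256 + 2 \left(-9\right) = 256 - 18 = 238$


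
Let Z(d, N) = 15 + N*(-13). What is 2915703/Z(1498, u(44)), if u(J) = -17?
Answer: 2915703/236 ≈ 12355.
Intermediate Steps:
Z(d, N) = 15 - 13*N
2915703/Z(1498, u(44)) = 2915703/(15 - 13*(-17)) = 2915703/(15 + 221) = 2915703/236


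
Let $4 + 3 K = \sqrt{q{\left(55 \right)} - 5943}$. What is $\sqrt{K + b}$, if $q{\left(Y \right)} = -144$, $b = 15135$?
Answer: $\frac{\sqrt{136203 + 3 i \sqrt{6087}}}{3} \approx 123.02 + 0.1057 i$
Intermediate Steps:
$K = - \frac{4}{3} + \frac{i \sqrt{6087}}{3}$ ($K = - \frac{4}{3} + \frac{\sqrt{-144 - 5943}}{3} = - \frac{4}{3} + \frac{\sqrt{-6087}}{3} = - \frac{4}{3} + \frac{i \sqrt{6087}}{3} \approx -1.3333 + 26.006 i$)
$\sqrt{K + b} = \sqrt{\left(- \frac{4}{3} + \frac{i \sqrt{6087}}{3}\right) + 15135} = \sqrt{\frac{45401}{3} + \frac{i \sqrt{6087}}{3}}$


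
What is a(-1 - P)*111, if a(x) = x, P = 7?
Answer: -888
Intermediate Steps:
a(-1 - P)*111 = (-1 - 1*7)*111 = (-1 - 7)*111 = -8*111 = -888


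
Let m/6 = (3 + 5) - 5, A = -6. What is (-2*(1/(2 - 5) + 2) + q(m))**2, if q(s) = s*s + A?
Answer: 891136/9 ≈ 99015.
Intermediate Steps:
m = 18 (m = 6*((3 + 5) - 5) = 6*(8 - 5) = 6*3 = 18)
q(s) = -6 + s**2 (q(s) = s*s - 6 = s**2 - 6 = -6 + s**2)
(-2*(1/(2 - 5) + 2) + q(m))**2 = (-2*(1/(2 - 5) + 2) + (-6 + 18**2))**2 = (-2*(1/(-3) + 2) + (-6 + 324))**2 = (-2*(-1/3 + 2) + 318)**2 = (-2*5/3 + 318)**2 = (-10/3 + 318)**2 = (944/3)**2 = 891136/9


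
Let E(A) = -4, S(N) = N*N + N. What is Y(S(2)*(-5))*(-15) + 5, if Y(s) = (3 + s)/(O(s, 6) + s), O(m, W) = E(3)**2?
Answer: -335/14 ≈ -23.929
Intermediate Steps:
S(N) = N + N**2 (S(N) = N**2 + N = N + N**2)
O(m, W) = 16 (O(m, W) = (-4)**2 = 16)
Y(s) = (3 + s)/(16 + s)
Y(S(2)*(-5))*(-15) + 5 = ((3 + (2*(1 + 2))*(-5))/(16 + (2*(1 + 2))*(-5)))*(-15) + 5 = ((3 + (2*3)*(-5))/(16 + (2*3)*(-5)))*(-15) + 5 = ((3 + 6*(-5))/(16 + 6*(-5)))*(-15) + 5 = ((3 - 30)/(16 - 30))*(-15) + 5 = (-27/(-14))*(-15) + 5 = -1/14*(-27)*(-15) + 5 = (27/14)*(-15) + 5 = -405/14 + 5 = -335/14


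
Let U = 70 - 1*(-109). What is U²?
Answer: 32041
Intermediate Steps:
U = 179 (U = 70 + 109 = 179)
U² = 179² = 32041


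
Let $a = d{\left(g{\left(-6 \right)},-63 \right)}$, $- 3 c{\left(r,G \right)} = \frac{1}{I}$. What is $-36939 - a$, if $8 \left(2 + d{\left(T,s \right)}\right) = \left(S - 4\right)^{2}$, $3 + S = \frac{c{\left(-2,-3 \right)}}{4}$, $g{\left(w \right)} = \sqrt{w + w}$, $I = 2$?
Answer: $- \frac{170234257}{4608} \approx -36943.0$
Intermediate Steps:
$c{\left(r,G \right)} = - \frac{1}{6}$ ($c{\left(r,G \right)} = - \frac{1}{3 \cdot 2} = \left(- \frac{1}{3}\right) \frac{1}{2} = - \frac{1}{6}$)
$g{\left(w \right)} = \sqrt{2} \sqrt{w}$ ($g{\left(w \right)} = \sqrt{2 w} = \sqrt{2} \sqrt{w}$)
$S = - \frac{73}{24}$ ($S = -3 - \frac{1}{6 \cdot 4} = -3 - \frac{1}{24} = - \frac{73}{24} \approx -3.0417$)
$d{\left(T,s \right)} = \frac{19345}{4608}$ ($d{\left(T,s \right)} = -2 + \frac{\left(- \frac{73}{24} - 4\right)^{2}}{8} = -2 + \frac{\left(- \frac{169}{24}\right)^{2}}{8} = -2 + \frac{1}{8} \cdot \frac{28561}{576} = -2 + \frac{28561}{4608} = \frac{19345}{4608}$)
$a = \frac{19345}{4608} \approx 4.1981$
$-36939 - a = -36939 - \frac{19345}{4608} = - \frac{170234257}{4608}$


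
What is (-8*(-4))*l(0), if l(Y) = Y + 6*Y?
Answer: 0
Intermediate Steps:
l(Y) = 7*Y
(-8*(-4))*l(0) = (-8*(-4))*(7*0) = 32*0 = 0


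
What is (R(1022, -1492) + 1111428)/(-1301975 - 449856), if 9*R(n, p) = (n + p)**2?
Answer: -10223752/15766479 ≈ -0.64845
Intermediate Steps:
R(n, p) = (n + p)**2/9
(R(1022, -1492) + 1111428)/(-1301975 - 449856) = ((1022 - 1492)**2/9 + 1111428)/(-1301975 - 449856) = ((1/9)*(-470)**2 + 1111428)/(-1751831) = ((1/9)*220900 + 1111428)*(-1/1751831) = (220900/9 + 1111428)*(-1/1751831) = (10223752/9)*(-1/1751831) = -10223752/15766479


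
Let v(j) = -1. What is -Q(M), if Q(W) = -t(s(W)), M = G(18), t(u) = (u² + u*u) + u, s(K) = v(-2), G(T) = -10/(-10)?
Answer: 1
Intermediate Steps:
G(T) = 1 (G(T) = -10*(-⅒) = 1)
s(K) = -1
t(u) = u + 2*u² (t(u) = (u² + u²) + u = 2*u² + u = u + 2*u²)
M = 1
Q(W) = -1 (Q(W) = -(-1)*(1 + 2*(-1)) = -(-1)*(1 - 2) = -(-1)*(-1) = -1*1 = -1)
-Q(M) = -1*(-1) = 1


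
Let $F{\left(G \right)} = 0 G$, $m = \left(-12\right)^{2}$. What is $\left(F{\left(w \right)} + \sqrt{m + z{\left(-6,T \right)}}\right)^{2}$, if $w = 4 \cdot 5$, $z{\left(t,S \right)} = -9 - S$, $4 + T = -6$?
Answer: $145$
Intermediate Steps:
$T = -10$ ($T = -4 - 6 = -10$)
$m = 144$
$w = 20$
$F{\left(G \right)} = 0$
$\left(F{\left(w \right)} + \sqrt{m + z{\left(-6,T \right)}}\right)^{2} = \left(0 + \sqrt{144 - -1}\right)^{2} = \left(0 + \sqrt{144 + \left(-9 + 10\right)}\right)^{2} = \left(0 + \sqrt{144 + 1}\right)^{2} = \left(0 + \sqrt{145}\right)^{2} = \left(\sqrt{145}\right)^{2} = 145$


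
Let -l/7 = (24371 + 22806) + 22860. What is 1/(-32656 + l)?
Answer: -1/522915 ≈ -1.9124e-6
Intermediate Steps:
l = -490259 (l = -7*((24371 + 22806) + 22860) = -7*(47177 + 22860) = -7*70037 = -490259)
1/(-32656 + l) = 1/(-32656 - 490259) = 1/(-522915) = -1/522915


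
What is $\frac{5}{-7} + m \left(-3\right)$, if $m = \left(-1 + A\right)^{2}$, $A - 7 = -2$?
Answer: $- \frac{341}{7} \approx -48.714$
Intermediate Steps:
$A = 5$ ($A = 7 - 2 = 5$)
$m = 16$ ($m = \left(-1 + 5\right)^{2} = 4^{2} = 16$)
$\frac{5}{-7} + m \left(-3\right) = \frac{5}{-7} + 16 \left(-3\right) = 5 \left(- \frac{1}{7}\right) - 48 = - \frac{5}{7} - 48 = - \frac{341}{7}$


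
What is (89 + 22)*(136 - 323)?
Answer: -20757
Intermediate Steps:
(89 + 22)*(136 - 323) = 111*(-187) = -20757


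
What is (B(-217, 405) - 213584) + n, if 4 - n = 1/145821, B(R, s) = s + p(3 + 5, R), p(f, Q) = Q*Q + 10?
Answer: -24217368397/145821 ≈ -1.6608e+5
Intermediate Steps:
p(f, Q) = 10 + Q**2 (p(f, Q) = Q**2 + 10 = 10 + Q**2)
B(R, s) = 10 + s + R**2 (B(R, s) = s + (10 + R**2) = 10 + s + R**2)
n = 583283/145821 (n = 4 - 1/145821 = 583283/145821 ≈ 4.0000)
(B(-217, 405) - 213584) + n = ((10 + 405 + (-217)**2) - 213584) + 583283/145821 = ((10 + 405 + 47089) - 213584) + 583283/145821 = (47504 - 213584) + 583283/145821 = -166080 + 583283/145821 = -24217368397/145821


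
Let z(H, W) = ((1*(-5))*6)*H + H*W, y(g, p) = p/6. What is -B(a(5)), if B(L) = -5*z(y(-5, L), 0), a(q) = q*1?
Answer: -125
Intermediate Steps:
y(g, p) = p/6 (y(g, p) = p*(1/6) = p/6)
a(q) = q
z(H, W) = -30*H + H*W (z(H, W) = (-5*6)*H + H*W = -30*H + H*W)
B(L) = 25*L (B(L) = -5*L/6*(-30 + 0) = -5*L/6*(-30) = -(-25)*L = 25*L)
-B(a(5)) = -25*5 = -1*125 = -125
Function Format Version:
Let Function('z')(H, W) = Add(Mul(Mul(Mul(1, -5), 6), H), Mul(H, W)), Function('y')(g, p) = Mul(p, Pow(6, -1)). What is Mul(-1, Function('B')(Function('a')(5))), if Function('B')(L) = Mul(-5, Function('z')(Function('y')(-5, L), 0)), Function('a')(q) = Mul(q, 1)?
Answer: -125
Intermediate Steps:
Function('y')(g, p) = Mul(Rational(1, 6), p) (Function('y')(g, p) = Mul(p, Rational(1, 6)) = Mul(Rational(1, 6), p))
Function('a')(q) = q
Function('z')(H, W) = Add(Mul(-30, H), Mul(H, W)) (Function('z')(H, W) = Add(Mul(Mul(-5, 6), H), Mul(H, W)) = Add(Mul(-30, H), Mul(H, W)))
Function('B')(L) = Mul(25, L) (Function('B')(L) = Mul(-5, Mul(Mul(Rational(1, 6), L), Add(-30, 0))) = Mul(-5, Mul(Mul(Rational(1, 6), L), -30)) = Mul(-5, Mul(-5, L)) = Mul(25, L))
Mul(-1, Function('B')(Function('a')(5))) = Mul(-1, Mul(25, 5)) = Mul(-1, 125) = -125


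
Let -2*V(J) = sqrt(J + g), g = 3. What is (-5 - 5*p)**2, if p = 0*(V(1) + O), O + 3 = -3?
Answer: 25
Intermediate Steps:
O = -6 (O = -3 - 3 = -6)
V(J) = -sqrt(3 + J)/2 (V(J) = -sqrt(J + 3)/2 = -sqrt(3 + J)/2)
p = 0 (p = 0*(-sqrt(3 + 1)/2 - 6) = 0*(-sqrt(4)/2 - 6) = 0*(-1/2*2 - 6) = 0*(-1 - 6) = 0*(-7) = 0)
(-5 - 5*p)**2 = (-5 - 5*0)**2 = (-5 + 0)**2 = (-5)**2 = 25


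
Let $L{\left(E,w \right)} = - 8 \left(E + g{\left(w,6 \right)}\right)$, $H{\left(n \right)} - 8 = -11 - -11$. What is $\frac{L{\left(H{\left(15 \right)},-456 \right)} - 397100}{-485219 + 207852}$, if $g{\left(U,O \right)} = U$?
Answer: $\frac{393516}{277367} \approx 1.4188$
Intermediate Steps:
$H{\left(n \right)} = 8$ ($H{\left(n \right)} = 8 - 0 = 8 + \left(-11 + 11\right) = 8 + 0 = 8$)
$L{\left(E,w \right)} = - 8 E - 8 w$ ($L{\left(E,w \right)} = - 8 \left(E + w\right) = - 8 E - 8 w$)
$\frac{L{\left(H{\left(15 \right)},-456 \right)} - 397100}{-485219 + 207852} = \frac{\left(\left(-8\right) 8 - -3648\right) - 397100}{-485219 + 207852} = \frac{\left(-64 + 3648\right) - 397100}{-277367} = \left(3584 - 397100\right) \left(- \frac{1}{277367}\right) = \left(-393516\right) \left(- \frac{1}{277367}\right) = \frac{393516}{277367}$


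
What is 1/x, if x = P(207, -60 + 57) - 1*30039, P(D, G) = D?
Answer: -1/29832 ≈ -3.3521e-5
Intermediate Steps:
x = -29832 (x = 207 - 1*30039 = 207 - 30039 = -29832)
1/x = 1/(-29832) = -1/29832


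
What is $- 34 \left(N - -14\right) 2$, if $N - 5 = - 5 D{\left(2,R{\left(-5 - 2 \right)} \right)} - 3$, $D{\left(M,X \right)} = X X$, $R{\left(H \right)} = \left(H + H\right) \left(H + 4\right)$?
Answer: $598672$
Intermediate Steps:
$R{\left(H \right)} = 2 H \left(4 + H\right)$
$D{\left(M,X \right)} = X^{2}$
$N = -8818$ ($N = 5 - \left(3 + 5 \left(2 \left(-5 - 2\right) \left(4 - 7\right)\right)^{2}\right) = 5 - \left(3 + 5 \left(2 \left(-7\right) \left(4 - 7\right)\right)^{2}\right) = 5 - \left(3 + 5 \left(2 \left(-7\right) \left(-3\right)\right)^{2}\right) = 5 - \left(3 + 5 \cdot 42^{2}\right) = 5 - 8823 = -8818$)
$- 34 \left(N - -14\right) 2 = - 34 \left(-8818 - -14\right) 2 = - 34 \left(-8818 + 14\right) 2 = \left(-34\right) \left(-8804\right) 2 = 299336 \cdot 2 = 598672$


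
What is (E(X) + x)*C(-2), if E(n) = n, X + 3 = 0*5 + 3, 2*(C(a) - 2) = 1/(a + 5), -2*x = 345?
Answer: -1495/4 ≈ -373.75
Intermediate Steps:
x = -345/2 (x = -½*345 = -345/2 ≈ -172.50)
C(a) = 2 + 1/(2*(5 + a)) (C(a) = 2 + 1/(2*(a + 5)) = 2 + 1/(2*(5 + a)))
X = 0 (X = -3 + (0*5 + 3) = -3 + (0 + 3) = -3 + 3 = 0)
(E(X) + x)*C(-2) = (0 - 345/2)*((21 + 4*(-2))/(2*(5 - 2))) = -345*(21 - 8)/(4*3) = -345*13/(4*3) = -345/2*13/6 = -1495/4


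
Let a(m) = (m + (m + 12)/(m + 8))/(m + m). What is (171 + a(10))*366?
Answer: 1883741/30 ≈ 62791.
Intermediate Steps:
a(m) = (m + (12 + m)/(8 + m))/(2*m) (a(m) = (m + (12 + m)/(8 + m))/((2*m)) = (m + (12 + m)/(8 + m))*(1/(2*m)) = (m + (12 + m)/(8 + m))/(2*m))
(171 + a(10))*366 = (171 + (½)*(12 + 10² + 9*10)/(10*(8 + 10)))*366 = (171 + (½)*(⅒)*(12 + 100 + 90)/18)*366 = (171 + (½)*(⅒)*(1/18)*202)*366 = (171 + 101/180)*366 = (30881/180)*366 = 1883741/30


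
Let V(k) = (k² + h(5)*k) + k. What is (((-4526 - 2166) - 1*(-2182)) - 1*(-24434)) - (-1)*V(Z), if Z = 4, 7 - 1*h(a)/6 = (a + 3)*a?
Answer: 19152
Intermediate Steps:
h(a) = 42 - 6*a*(3 + a) (h(a) = 42 - 6*(a + 3)*a = 42 - 6*(3 + a)*a = 42 - 6*a*(3 + a))
V(k) = k² - 197*k (V(k) = (k² + (42 - 18*5 - 6*5²)*k) + k = (k² + (42 - 90 - 6*25)*k) + k = (k² + (42 - 90 - 150)*k) + k = (k² - 198*k) + k = k² - 197*k)
(((-4526 - 2166) - 1*(-2182)) - 1*(-24434)) - (-1)*V(Z) = (((-4526 - 2166) - 1*(-2182)) - 1*(-24434)) - (-1)*4*(-197 + 4) = ((-6692 + 2182) + 24434) - (-1)*4*(-193) = (-4510 + 24434) - (-1)*(-772) = 19924 - 1*772 = 19924 - 772 = 19152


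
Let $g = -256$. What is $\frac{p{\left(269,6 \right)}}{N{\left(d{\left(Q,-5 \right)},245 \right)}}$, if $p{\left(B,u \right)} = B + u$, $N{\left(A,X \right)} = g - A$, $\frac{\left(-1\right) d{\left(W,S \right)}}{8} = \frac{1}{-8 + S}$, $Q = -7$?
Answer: $- \frac{3575}{3336} \approx -1.0716$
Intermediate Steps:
$d{\left(W,S \right)} = - \frac{8}{-8 + S}$
$N{\left(A,X \right)} = -256 - A$
$\frac{p{\left(269,6 \right)}}{N{\left(d{\left(Q,-5 \right)},245 \right)}} = \frac{269 + 6}{-256 - - \frac{8}{-8 - 5}} = \frac{275}{-256 - - \frac{8}{-13}} = \frac{275}{-256 - \left(-8\right) \left(- \frac{1}{13}\right)} = \frac{275}{-256 - \frac{8}{13}} = \frac{275}{- \frac{3336}{13}} = 275 \left(- \frac{13}{3336}\right) = - \frac{3575}{3336}$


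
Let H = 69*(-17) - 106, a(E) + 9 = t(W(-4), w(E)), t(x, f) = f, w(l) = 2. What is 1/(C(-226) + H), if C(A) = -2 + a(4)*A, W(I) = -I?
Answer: 1/301 ≈ 0.0033223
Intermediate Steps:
a(E) = -7 (a(E) = -9 + 2 = -7)
C(A) = -2 - 7*A
H = -1279 (H = -1173 - 106 = -1279)
1/(C(-226) + H) = 1/((-2 - 7*(-226)) - 1279) = 1/((-2 + 1582) - 1279) = 1/(1580 - 1279) = 1/301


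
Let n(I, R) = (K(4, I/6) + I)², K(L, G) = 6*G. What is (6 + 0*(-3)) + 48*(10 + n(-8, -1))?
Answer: 12774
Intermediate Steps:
n(I, R) = 4*I² (n(I, R) = (6*(I/6) + I)² = (I + I)² = (2*I)² = 4*I²)
(6 + 0*(-3)) + 48*(10 + n(-8, -1)) = (6 + 0*(-3)) + 48*(10 + 4*(-8)²) = (6 + 0) + 48*(10 + 4*64) = 6 + 48*(10 + 256) = 6 + 48*266 = 6 + 12768 = 12774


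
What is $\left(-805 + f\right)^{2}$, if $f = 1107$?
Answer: $91204$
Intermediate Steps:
$\left(-805 + f\right)^{2} = \left(-805 + 1107\right)^{2} = 302^{2} = 91204$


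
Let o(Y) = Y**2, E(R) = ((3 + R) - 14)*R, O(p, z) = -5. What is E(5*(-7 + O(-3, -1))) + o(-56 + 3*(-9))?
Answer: 11149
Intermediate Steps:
E(R) = R*(-11 + R) (E(R) = (-11 + R)*R = R*(-11 + R))
E(5*(-7 + O(-3, -1))) + o(-56 + 3*(-9)) = (5*(-7 - 5))*(-11 + 5*(-7 - 5)) + (-56 + 3*(-9))**2 = (5*(-12))*(-11 + 5*(-12)) + (-56 - 27)**2 = -60*(-11 - 60) + (-83)**2 = -60*(-71) + 6889 = 4260 + 6889 = 11149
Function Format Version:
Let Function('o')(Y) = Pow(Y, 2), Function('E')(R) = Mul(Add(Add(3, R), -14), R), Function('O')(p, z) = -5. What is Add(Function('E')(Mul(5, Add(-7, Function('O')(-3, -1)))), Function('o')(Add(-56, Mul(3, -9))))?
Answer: 11149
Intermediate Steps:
Function('E')(R) = Mul(R, Add(-11, R)) (Function('E')(R) = Mul(Add(-11, R), R) = Mul(R, Add(-11, R)))
Add(Function('E')(Mul(5, Add(-7, Function('O')(-3, -1)))), Function('o')(Add(-56, Mul(3, -9)))) = Add(Mul(Mul(5, Add(-7, -5)), Add(-11, Mul(5, Add(-7, -5)))), Pow(Add(-56, Mul(3, -9)), 2)) = Add(Mul(Mul(5, -12), Add(-11, Mul(5, -12))), Pow(Add(-56, -27), 2)) = Add(Mul(-60, Add(-11, -60)), Pow(-83, 2)) = Add(Mul(-60, -71), 6889) = Add(4260, 6889) = 11149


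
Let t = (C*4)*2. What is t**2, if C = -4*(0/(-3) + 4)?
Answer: 16384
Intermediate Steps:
C = -16 (C = -4*(0*(-1/3) + 4) = -4*(0 + 4) = -4*4 = -16)
t = -128 (t = -16*4*2 = -64*2 = -128)
t**2 = (-128)**2 = 16384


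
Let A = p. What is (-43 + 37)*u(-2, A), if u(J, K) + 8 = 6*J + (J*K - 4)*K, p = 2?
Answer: 216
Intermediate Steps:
A = 2
u(J, K) = -8 + 6*J + K*(-4 + J*K) (u(J, K) = -8 + (6*J + (J*K - 4)*K) = -8 + (6*J + (-4 + J*K)*K) = -8 + (6*J + K*(-4 + J*K)) = -8 + 6*J + K*(-4 + J*K))
(-43 + 37)*u(-2, A) = (-43 + 37)*(-8 - 4*2 + 6*(-2) - 2*2²) = -6*(-8 - 8 - 12 - 2*4) = -6*(-8 - 8 - 12 - 8) = -6*(-36) = 216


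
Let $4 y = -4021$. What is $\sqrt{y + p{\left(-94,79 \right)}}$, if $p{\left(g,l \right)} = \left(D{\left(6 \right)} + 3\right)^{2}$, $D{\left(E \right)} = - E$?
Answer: $\frac{i \sqrt{3985}}{2} \approx 31.563 i$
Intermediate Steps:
$y = - \frac{4021}{4}$ ($y = \frac{1}{4} \left(-4021\right) = - \frac{4021}{4} \approx -1005.3$)
$p{\left(g,l \right)} = 9$ ($p{\left(g,l \right)} = \left(\left(-1\right) 6 + 3\right)^{2} = \left(-6 + 3\right)^{2} = \left(-3\right)^{2} = 9$)
$\sqrt{y + p{\left(-94,79 \right)}} = \sqrt{- \frac{4021}{4} + 9} = \sqrt{- \frac{3985}{4}} = \frac{i \sqrt{3985}}{2}$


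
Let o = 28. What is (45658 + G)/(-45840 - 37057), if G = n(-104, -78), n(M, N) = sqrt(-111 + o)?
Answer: -45658/82897 - I*sqrt(83)/82897 ≈ -0.55078 - 0.0001099*I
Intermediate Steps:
n(M, N) = I*sqrt(83) (n(M, N) = sqrt(-111 + 28) = sqrt(-83) = I*sqrt(83))
G = I*sqrt(83) ≈ 9.1104*I
(45658 + G)/(-45840 - 37057) = (45658 + I*sqrt(83))/(-45840 - 37057) = (45658 + I*sqrt(83))/(-82897) = (45658 + I*sqrt(83))*(-1/82897) = -45658/82897 - I*sqrt(83)/82897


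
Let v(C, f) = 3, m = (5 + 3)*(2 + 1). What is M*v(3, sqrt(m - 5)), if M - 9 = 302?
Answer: 933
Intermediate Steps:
M = 311 (M = 9 + 302 = 311)
m = 24 (m = 8*3 = 24)
M*v(3, sqrt(m - 5)) = 311*3 = 933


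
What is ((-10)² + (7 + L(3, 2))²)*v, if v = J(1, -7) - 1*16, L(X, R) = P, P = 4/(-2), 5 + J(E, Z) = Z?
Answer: -3500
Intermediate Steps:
J(E, Z) = -5 + Z
P = -2 (P = 4*(-½) = -2)
L(X, R) = -2
v = -28 (v = (-5 - 7) - 1*16 = -12 - 16 = -28)
((-10)² + (7 + L(3, 2))²)*v = ((-10)² + (7 - 2)²)*(-28) = (100 + 5²)*(-28) = (100 + 25)*(-28) = 125*(-28) = -3500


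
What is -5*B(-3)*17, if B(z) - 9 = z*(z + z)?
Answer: -2295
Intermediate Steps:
B(z) = 9 + 2*z**2 (B(z) = 9 + z*(z + z) = 9 + z*(2*z) = 9 + 2*z**2)
-5*B(-3)*17 = -5*(9 + 2*(-3)**2)*17 = -5*(9 + 2*9)*17 = -5*(9 + 18)*17 = -5*27*17 = -135*17 = -2295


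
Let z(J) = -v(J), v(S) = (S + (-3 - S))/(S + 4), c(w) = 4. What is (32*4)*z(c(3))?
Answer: 48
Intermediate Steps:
v(S) = -3/(4 + S)
z(J) = 3/(4 + J) (z(J) = -(-3)/(4 + J) = 3/(4 + J))
(32*4)*z(c(3)) = (32*4)*(3/(4 + 4)) = 128*(3/8) = 48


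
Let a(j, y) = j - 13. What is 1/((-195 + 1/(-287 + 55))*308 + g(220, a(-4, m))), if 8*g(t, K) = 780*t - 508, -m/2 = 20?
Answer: -29/1121570 ≈ -2.5857e-5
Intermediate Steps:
m = -40 (m = -2*20 = -40)
a(j, y) = -13 + j
g(t, K) = -127/2 + 195*t/2 (g(t, K) = (780*t - 508)/8 = (-508 + 780*t)/8 = -127/2 + 195*t/2)
1/((-195 + 1/(-287 + 55))*308 + g(220, a(-4, m))) = 1/((-195 + 1/(-287 + 55))*308 + (-127/2 + (195/2)*220)) = 1/((-195 + 1/(-232))*308 + (-127/2 + 21450)) = 1/((-195 - 1/232)*308 + 42773/2) = 1/(-45241/232*308 + 42773/2) = 1/(-3483557/58 + 42773/2) = 1/(-1121570/29) = -29/1121570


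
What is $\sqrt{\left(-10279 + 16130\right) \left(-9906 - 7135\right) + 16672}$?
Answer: $3 i \sqrt{11076691} \approx 9984.5 i$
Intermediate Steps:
$\sqrt{\left(-10279 + 16130\right) \left(-9906 - 7135\right) + 16672} = \sqrt{5851 \left(-17041\right) + 16672} = \sqrt{-99706891 + 16672} = \sqrt{-99690219} = 3 i \sqrt{11076691}$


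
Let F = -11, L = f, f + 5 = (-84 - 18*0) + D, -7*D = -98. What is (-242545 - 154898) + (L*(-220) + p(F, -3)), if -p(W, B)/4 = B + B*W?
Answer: -381063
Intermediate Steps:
D = 14 (D = -1/7*(-98) = 14)
f = -75 (f = -5 + ((-84 - 18*0) + 14) = -5 + ((-84 + 0) + 14) = -5 + (-84 + 14) = -5 - 70 = -75)
L = -75
p(W, B) = -4*B - 4*B*W (p(W, B) = -4*(B + B*W) = -4*B - 4*B*W)
(-242545 - 154898) + (L*(-220) + p(F, -3)) = (-242545 - 154898) + (-75*(-220) - 4*(-3)*(1 - 11)) = -397443 + (16500 - 4*(-3)*(-10)) = -397443 + (16500 - 120) = -397443 + 16380 = -381063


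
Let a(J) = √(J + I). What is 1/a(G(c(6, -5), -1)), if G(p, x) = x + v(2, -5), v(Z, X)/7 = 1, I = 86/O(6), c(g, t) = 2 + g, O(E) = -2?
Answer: -I*√37/37 ≈ -0.1644*I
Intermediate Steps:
I = -43 (I = 86/(-2) = 86*(-½) = -43)
v(Z, X) = 7 (v(Z, X) = 7*1 = 7)
G(p, x) = 7 + x (G(p, x) = x + 7 = 7 + x)
a(J) = √(-43 + J) (a(J) = √(J - 43) = √(-43 + J))
1/a(G(c(6, -5), -1)) = 1/(√(-43 + (7 - 1))) = 1/(√(-43 + 6)) = 1/(√(-37)) = 1/(I*√37) = -I*√37/37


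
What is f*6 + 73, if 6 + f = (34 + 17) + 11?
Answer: 409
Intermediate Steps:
f = 56 (f = -6 + ((34 + 17) + 11) = -6 + (51 + 11) = -6 + 62 = 56)
f*6 + 73 = 56*6 + 73 = 336 + 73 = 409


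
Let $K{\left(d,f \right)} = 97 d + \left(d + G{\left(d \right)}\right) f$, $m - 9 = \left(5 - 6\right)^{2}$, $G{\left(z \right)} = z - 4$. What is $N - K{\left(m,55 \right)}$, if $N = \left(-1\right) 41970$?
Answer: $-43820$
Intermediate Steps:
$G{\left(z \right)} = -4 + z$
$N = -41970$
$m = 10$ ($m = 9 + \left(5 - 6\right)^{2} = 9 + \left(-1\right)^{2} = 9 + 1 = 10$)
$K{\left(d,f \right)} = 97 d + f \left(-4 + 2 d\right)$ ($K{\left(d,f \right)} = 97 d + \left(d + \left(-4 + d\right)\right) f = 97 d + \left(-4 + 2 d\right) f = 97 d + f \left(-4 + 2 d\right)$)
$N - K{\left(m,55 \right)} = -41970 - \left(97 \cdot 10 + 10 \cdot 55 + 55 \left(-4 + 10\right)\right) = -41970 - \left(970 + 550 + 55 \cdot 6\right) = -41970 - \left(970 + 550 + 330\right) = -41970 - 1850 = -43820$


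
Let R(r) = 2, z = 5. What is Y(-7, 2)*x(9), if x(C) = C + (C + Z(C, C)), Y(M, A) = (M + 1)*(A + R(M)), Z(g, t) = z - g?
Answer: -336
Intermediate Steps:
Z(g, t) = 5 - g
Y(M, A) = (1 + M)*(2 + A) (Y(M, A) = (M + 1)*(A + 2) = (1 + M)*(2 + A))
x(C) = 5 + C (x(C) = C + (C + (5 - C)) = C + 5 = 5 + C)
Y(-7, 2)*x(9) = (2 + 2 + 2*(-7) + 2*(-7))*(5 + 9) = (2 + 2 - 14 - 14)*14 = -24*14 = -336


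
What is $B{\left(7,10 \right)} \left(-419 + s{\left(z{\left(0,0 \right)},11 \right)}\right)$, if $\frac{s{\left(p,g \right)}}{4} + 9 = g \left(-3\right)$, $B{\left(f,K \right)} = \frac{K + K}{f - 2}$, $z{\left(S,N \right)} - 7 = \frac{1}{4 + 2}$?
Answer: $-2348$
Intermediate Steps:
$z{\left(S,N \right)} = \frac{43}{6}$ ($z{\left(S,N \right)} = 7 + \frac{1}{4 + 2} = 7 + \frac{1}{6} = \frac{43}{6}$)
$B{\left(f,K \right)} = \frac{2 K}{-2 + f}$
$s{\left(p,g \right)} = -36 - 12 g$ ($s{\left(p,g \right)} = -36 + 4 g \left(-3\right) = -36 + 4 \left(- 3 g\right) = -36 - 12 g$)
$B{\left(7,10 \right)} \left(-419 + s{\left(z{\left(0,0 \right)},11 \right)}\right) = 2 \cdot 10 \frac{1}{-2 + 7} \left(-419 - 168\right) = 2 \cdot 10 \cdot \frac{1}{5} \left(-419 - 168\right) = 4 \left(-587\right) = -2348$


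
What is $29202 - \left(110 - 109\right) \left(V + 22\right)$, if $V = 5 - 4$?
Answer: $29179$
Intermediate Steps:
$V = 1$ ($V = 5 - 4 = 1$)
$29202 - \left(110 - 109\right) \left(V + 22\right) = 29202 - \left(110 - 109\right) \left(1 + 22\right) = 29202 - 1 \cdot 23 = 29202 - 23 = 29179$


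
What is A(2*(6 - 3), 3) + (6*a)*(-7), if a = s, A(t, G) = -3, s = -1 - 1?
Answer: 81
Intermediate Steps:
s = -2
a = -2
A(2*(6 - 3), 3) + (6*a)*(-7) = -3 + (6*(-2))*(-7) = -3 - 12*(-7) = -3 + 84 = 81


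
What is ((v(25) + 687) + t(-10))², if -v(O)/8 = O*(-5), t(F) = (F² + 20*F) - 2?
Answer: 2512225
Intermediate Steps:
t(F) = -2 + F² + 20*F
v(O) = 40*O (v(O) = -8*O*(-5) = -(-40)*O = 40*O)
((v(25) + 687) + t(-10))² = ((40*25 + 687) + (-2 + (-10)² + 20*(-10)))² = ((1000 + 687) + (-2 + 100 - 200))² = (1687 - 102)² = 1585² = 2512225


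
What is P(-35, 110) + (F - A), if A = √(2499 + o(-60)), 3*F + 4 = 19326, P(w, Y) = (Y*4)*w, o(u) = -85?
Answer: -26878/3 - √2414 ≈ -9008.5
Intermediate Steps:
P(w, Y) = 4*Y*w (P(w, Y) = (4*Y)*w = 4*Y*w)
F = 19322/3 (F = -4/3 + (⅓)*19326 = -4/3 + 6442 = 19322/3 ≈ 6440.7)
A = √2414 (A = √(2499 - 85) = √2414 ≈ 49.132)
P(-35, 110) + (F - A) = 4*110*(-35) + (19322/3 - √2414) = -15400 + (19322/3 - √2414) = -26878/3 - √2414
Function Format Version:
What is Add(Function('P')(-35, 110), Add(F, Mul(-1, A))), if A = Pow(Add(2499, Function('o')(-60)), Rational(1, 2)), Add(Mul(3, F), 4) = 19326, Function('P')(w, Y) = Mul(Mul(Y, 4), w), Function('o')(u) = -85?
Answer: Add(Rational(-26878, 3), Mul(-1, Pow(2414, Rational(1, 2)))) ≈ -9008.5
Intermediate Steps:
Function('P')(w, Y) = Mul(4, Y, w) (Function('P')(w, Y) = Mul(Mul(4, Y), w) = Mul(4, Y, w))
F = Rational(19322, 3) (F = Add(Rational(-4, 3), Mul(Rational(1, 3), 19326)) = Add(Rational(-4, 3), 6442) = Rational(19322, 3) ≈ 6440.7)
A = Pow(2414, Rational(1, 2)) (A = Pow(Add(2499, -85), Rational(1, 2)) = Pow(2414, Rational(1, 2)) ≈ 49.132)
Add(Function('P')(-35, 110), Add(F, Mul(-1, A))) = Add(Mul(4, 110, -35), Add(Rational(19322, 3), Mul(-1, Pow(2414, Rational(1, 2))))) = Add(-15400, Add(Rational(19322, 3), Mul(-1, Pow(2414, Rational(1, 2))))) = Add(Rational(-26878, 3), Mul(-1, Pow(2414, Rational(1, 2))))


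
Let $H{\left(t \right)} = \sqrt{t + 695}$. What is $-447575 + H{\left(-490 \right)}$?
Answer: $-447575 + \sqrt{205} \approx -4.4756 \cdot 10^{5}$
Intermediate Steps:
$H{\left(t \right)} = \sqrt{695 + t}$
$-447575 + H{\left(-490 \right)} = -447575 + \sqrt{695 - 490} = -447575 + \sqrt{205}$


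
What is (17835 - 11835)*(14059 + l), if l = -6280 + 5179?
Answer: 77748000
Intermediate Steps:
l = -1101
(17835 - 11835)*(14059 + l) = (17835 - 11835)*(14059 - 1101) = 6000*12958 = 77748000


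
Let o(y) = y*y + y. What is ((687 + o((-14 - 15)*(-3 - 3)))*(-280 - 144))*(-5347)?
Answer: 70591564536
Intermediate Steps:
o(y) = y + y**2 (o(y) = y**2 + y = y + y**2)
((687 + o((-14 - 15)*(-3 - 3)))*(-280 - 144))*(-5347) = ((687 + ((-14 - 15)*(-3 - 3))*(1 + (-14 - 15)*(-3 - 3)))*(-280 - 144))*(-5347) = ((687 + (-29*(-6))*(1 - 29*(-6)))*(-424))*(-5347) = ((687 + 174*(1 + 174))*(-424))*(-5347) = ((687 + 174*175)*(-424))*(-5347) = ((687 + 30450)*(-424))*(-5347) = (31137*(-424))*(-5347) = -13202088*(-5347) = 70591564536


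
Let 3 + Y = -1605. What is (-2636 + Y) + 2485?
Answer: -1759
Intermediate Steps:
Y = -1608 (Y = -3 - 1605 = -1608)
(-2636 + Y) + 2485 = (-2636 - 1608) + 2485 = -4244 + 2485 = -1759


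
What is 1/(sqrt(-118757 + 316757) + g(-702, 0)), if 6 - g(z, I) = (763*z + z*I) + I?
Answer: 11159/5977113363 - 5*sqrt(55)/23908453452 ≈ 1.8654e-6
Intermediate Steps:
g(z, I) = 6 - I - 763*z - I*z (g(z, I) = 6 - ((763*z + z*I) + I) = 6 - ((763*z + I*z) + I) = 6 - (I + 763*z + I*z) = 6 + (-I - 763*z - I*z) = 6 - I - 763*z - I*z)
1/(sqrt(-118757 + 316757) + g(-702, 0)) = 1/(sqrt(-118757 + 316757) + (6 - 1*0 - 763*(-702) - 1*0*(-702))) = 1/(sqrt(198000) + (6 + 0 + 535626 + 0)) = 1/(60*sqrt(55) + 535632) = 1/(535632 + 60*sqrt(55))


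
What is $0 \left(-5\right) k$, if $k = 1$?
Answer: $0$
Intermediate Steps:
$0 \left(-5\right) k = 0 \left(-5\right) 1 = 0 \cdot 1 = 0$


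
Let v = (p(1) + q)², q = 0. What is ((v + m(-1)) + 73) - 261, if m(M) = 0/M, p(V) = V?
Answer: -187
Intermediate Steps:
m(M) = 0
v = 1 (v = (1 + 0)² = 1² = 1)
((v + m(-1)) + 73) - 261 = ((1 + 0) + 73) - 261 = (1 + 73) - 261 = 74 - 261 = -187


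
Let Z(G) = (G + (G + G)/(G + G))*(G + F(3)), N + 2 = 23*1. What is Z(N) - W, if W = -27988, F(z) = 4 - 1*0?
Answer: 28538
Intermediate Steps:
F(z) = 4 (F(z) = 4 + 0 = 4)
N = 21 (N = -2 + 23*1 = -2 + 23 = 21)
Z(G) = (1 + G)*(4 + G) (Z(G) = (G + (G + G)/(G + G))*(G + 4) = (G + (2*G)/((2*G)))*(4 + G) = (G + (2*G)*(1/(2*G)))*(4 + G) = (G + 1)*(4 + G) = (1 + G)*(4 + G))
Z(N) - W = (4 + 21² + 5*21) - 1*(-27988) = (4 + 441 + 105) + 27988 = 550 + 27988 = 28538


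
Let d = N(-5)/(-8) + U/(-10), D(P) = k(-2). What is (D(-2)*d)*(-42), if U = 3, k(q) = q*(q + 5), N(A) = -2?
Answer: -63/5 ≈ -12.600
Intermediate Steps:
k(q) = q*(5 + q)
D(P) = -6 (D(P) = -2*(5 - 2) = -2*3 = -6)
d = -1/20 (d = -2/(-8) + 3/(-10) = -2*(-⅛) + 3*(-⅒) = ¼ - 3/10 = -1/20 ≈ -0.050000)
(D(-2)*d)*(-42) = -6*(-1/20)*(-42) = (3/10)*(-42) = -63/5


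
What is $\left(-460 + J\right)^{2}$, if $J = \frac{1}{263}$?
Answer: $\frac{14635918441}{69169} \approx 2.116 \cdot 10^{5}$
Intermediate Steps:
$J = \frac{1}{263} \approx 0.0038023$
$\left(-460 + J\right)^{2} = \left(-460 + \frac{1}{263}\right)^{2} = \left(- \frac{120979}{263}\right)^{2} = \frac{14635918441}{69169}$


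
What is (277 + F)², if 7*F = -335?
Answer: 2572816/49 ≈ 52506.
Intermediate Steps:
F = -335/7 (F = (⅐)*(-335) = -335/7 ≈ -47.857)
(277 + F)² = (277 - 335/7)² = (1604/7)² = 2572816/49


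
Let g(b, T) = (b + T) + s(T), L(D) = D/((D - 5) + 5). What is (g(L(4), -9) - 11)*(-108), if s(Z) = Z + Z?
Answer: 3996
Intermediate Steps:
s(Z) = 2*Z
L(D) = 1 (L(D) = D/((-5 + D) + 5) = D/D = 1)
g(b, T) = b + 3*T (g(b, T) = (b + T) + 2*T = (T + b) + 2*T = b + 3*T)
(g(L(4), -9) - 11)*(-108) = ((1 + 3*(-9)) - 11)*(-108) = ((1 - 27) - 11)*(-108) = (-26 - 11)*(-108) = -37*(-108) = 3996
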